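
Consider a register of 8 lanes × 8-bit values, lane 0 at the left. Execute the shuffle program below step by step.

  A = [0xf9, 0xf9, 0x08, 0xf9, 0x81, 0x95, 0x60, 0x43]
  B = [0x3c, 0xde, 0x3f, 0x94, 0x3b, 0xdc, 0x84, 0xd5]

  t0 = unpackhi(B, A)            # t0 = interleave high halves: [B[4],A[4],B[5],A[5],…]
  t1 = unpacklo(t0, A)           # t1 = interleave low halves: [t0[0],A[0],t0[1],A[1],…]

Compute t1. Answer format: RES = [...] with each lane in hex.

RES = [ 0x3b  0xf9  0x81  0xf9  0xdc  0x08  0x95  0xf9 ]

  t0: 3b 81 dc 95 84 60 d5 43
  t1: 3b f9 81 f9 dc 08 95 f9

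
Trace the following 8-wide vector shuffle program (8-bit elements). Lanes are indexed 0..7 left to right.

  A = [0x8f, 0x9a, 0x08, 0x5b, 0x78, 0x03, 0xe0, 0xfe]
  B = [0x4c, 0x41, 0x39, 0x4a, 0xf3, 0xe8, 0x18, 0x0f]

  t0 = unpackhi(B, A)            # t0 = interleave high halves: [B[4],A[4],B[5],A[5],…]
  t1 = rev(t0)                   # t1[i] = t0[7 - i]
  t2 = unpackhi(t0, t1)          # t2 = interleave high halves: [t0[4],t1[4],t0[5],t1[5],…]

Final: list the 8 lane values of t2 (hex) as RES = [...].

RES = [0x18, 0x03, 0xe0, 0xe8, 0x0f, 0x78, 0xfe, 0xf3]

  t0: f3 78 e8 03 18 e0 0f fe
  t1: fe 0f e0 18 03 e8 78 f3
  t2: 18 03 e0 e8 0f 78 fe f3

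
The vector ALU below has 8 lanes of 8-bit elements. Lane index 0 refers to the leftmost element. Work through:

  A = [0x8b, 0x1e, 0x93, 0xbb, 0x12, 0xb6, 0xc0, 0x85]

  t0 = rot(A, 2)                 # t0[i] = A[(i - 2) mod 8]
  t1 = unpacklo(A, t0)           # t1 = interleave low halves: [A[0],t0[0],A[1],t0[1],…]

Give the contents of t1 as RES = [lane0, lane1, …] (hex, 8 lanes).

→ t0 |c0|85|8b|1e|93|bb|12|b6|
→ t1 |8b|c0|1e|85|93|8b|bb|1e|

RES = [0x8b, 0xc0, 0x1e, 0x85, 0x93, 0x8b, 0xbb, 0x1e]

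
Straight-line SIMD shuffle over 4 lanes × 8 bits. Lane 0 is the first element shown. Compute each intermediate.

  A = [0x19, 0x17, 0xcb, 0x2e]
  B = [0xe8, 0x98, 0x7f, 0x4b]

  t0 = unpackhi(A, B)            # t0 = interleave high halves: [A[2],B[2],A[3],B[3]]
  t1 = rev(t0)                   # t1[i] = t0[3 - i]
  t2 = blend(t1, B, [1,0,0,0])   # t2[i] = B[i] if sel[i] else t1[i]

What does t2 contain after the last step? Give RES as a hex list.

RES = [0xe8, 0x2e, 0x7f, 0xcb]

  t0: cb 7f 2e 4b
  t1: 4b 2e 7f cb
  t2: e8 2e 7f cb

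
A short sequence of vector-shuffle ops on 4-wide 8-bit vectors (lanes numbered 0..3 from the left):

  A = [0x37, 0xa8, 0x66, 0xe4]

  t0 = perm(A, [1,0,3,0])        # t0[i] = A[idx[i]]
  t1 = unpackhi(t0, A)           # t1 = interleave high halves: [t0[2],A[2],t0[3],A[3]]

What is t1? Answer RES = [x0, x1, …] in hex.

t0 = [0xa8, 0x37, 0xe4, 0x37]
t1 = [0xe4, 0x66, 0x37, 0xe4]

RES = [ 0xe4  0x66  0x37  0xe4 ]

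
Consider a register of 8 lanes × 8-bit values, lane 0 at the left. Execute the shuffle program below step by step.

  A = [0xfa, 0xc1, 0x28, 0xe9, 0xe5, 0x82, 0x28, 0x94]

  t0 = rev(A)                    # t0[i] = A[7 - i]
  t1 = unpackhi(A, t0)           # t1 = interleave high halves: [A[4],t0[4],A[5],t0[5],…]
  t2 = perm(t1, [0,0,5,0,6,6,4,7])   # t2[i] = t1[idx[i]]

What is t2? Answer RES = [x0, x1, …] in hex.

RES = [ 0xe5  0xe5  0xc1  0xe5  0x94  0x94  0x28  0xfa ]

→ t0 |94|28|82|e5|e9|28|c1|fa|
→ t1 |e5|e9|82|28|28|c1|94|fa|
→ t2 |e5|e5|c1|e5|94|94|28|fa|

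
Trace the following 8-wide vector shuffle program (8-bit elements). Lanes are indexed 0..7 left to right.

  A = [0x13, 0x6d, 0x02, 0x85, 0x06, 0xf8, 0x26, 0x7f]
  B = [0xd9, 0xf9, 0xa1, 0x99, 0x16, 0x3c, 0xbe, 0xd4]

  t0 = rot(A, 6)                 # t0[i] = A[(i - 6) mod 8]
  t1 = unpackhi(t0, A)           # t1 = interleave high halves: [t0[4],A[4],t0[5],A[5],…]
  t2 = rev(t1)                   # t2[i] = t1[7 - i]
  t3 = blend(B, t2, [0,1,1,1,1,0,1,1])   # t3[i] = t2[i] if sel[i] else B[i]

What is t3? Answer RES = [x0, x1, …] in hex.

→ t0 |02|85|06|f8|26|7f|13|6d|
→ t1 |26|06|7f|f8|13|26|6d|7f|
→ t2 |7f|6d|26|13|f8|7f|06|26|
→ t3 |d9|6d|26|13|f8|3c|06|26|

RES = [ 0xd9  0x6d  0x26  0x13  0xf8  0x3c  0x06  0x26 ]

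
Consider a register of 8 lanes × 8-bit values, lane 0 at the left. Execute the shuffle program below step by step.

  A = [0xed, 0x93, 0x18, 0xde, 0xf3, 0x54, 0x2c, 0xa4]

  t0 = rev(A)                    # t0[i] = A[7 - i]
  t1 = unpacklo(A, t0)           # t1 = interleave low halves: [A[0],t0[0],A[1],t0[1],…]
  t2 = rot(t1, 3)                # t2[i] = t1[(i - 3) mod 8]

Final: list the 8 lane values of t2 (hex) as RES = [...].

RES = [0x54, 0xde, 0xf3, 0xed, 0xa4, 0x93, 0x2c, 0x18]

t0 = [0xa4, 0x2c, 0x54, 0xf3, 0xde, 0x18, 0x93, 0xed]
t1 = [0xed, 0xa4, 0x93, 0x2c, 0x18, 0x54, 0xde, 0xf3]
t2 = [0x54, 0xde, 0xf3, 0xed, 0xa4, 0x93, 0x2c, 0x18]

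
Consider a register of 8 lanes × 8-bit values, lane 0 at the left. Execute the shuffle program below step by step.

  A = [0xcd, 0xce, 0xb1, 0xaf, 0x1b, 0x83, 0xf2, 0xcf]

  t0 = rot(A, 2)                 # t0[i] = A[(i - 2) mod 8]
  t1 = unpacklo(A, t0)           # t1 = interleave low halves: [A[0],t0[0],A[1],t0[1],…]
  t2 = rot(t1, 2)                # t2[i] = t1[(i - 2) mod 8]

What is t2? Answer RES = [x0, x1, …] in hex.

→ t0 |f2|cf|cd|ce|b1|af|1b|83|
→ t1 |cd|f2|ce|cf|b1|cd|af|ce|
→ t2 |af|ce|cd|f2|ce|cf|b1|cd|

RES = [0xaf, 0xce, 0xcd, 0xf2, 0xce, 0xcf, 0xb1, 0xcd]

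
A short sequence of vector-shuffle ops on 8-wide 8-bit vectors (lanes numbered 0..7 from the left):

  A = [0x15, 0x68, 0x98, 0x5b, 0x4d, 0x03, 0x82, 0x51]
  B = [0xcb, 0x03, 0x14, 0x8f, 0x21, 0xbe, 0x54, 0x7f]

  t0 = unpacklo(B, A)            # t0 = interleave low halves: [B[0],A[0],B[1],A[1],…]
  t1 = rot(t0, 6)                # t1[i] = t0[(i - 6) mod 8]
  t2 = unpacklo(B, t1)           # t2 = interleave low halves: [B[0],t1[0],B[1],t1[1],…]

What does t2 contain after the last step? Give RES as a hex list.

  t0: cb 15 03 68 14 98 8f 5b
  t1: 03 68 14 98 8f 5b cb 15
  t2: cb 03 03 68 14 14 8f 98

RES = [ 0xcb  0x03  0x03  0x68  0x14  0x14  0x8f  0x98 ]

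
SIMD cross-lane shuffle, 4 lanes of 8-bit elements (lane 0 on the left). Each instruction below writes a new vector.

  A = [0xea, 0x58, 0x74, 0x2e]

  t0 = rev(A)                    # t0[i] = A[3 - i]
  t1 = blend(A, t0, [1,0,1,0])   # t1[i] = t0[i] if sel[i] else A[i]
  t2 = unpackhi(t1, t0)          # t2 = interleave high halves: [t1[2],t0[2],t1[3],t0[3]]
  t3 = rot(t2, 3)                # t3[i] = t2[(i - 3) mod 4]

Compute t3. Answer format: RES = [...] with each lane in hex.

RES = [0x58, 0x2e, 0xea, 0x58]

→ t0 |2e|74|58|ea|
→ t1 |2e|58|58|2e|
→ t2 |58|58|2e|ea|
→ t3 |58|2e|ea|58|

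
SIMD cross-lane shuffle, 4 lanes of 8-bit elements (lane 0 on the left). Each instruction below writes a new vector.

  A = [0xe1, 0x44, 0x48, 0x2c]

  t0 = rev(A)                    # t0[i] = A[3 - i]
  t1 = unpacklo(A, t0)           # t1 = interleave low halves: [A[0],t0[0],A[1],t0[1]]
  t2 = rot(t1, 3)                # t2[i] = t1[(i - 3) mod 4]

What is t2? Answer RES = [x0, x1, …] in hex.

RES = [ 0x2c  0x44  0x48  0xe1 ]

→ t0 |2c|48|44|e1|
→ t1 |e1|2c|44|48|
→ t2 |2c|44|48|e1|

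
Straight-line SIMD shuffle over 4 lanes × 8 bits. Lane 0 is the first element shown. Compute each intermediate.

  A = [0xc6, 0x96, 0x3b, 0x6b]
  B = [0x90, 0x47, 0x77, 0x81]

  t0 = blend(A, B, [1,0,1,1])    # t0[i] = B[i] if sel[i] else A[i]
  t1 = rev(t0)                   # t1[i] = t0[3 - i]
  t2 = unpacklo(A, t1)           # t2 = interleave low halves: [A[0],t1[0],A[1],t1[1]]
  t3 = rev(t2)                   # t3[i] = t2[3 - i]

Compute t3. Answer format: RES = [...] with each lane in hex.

RES = [ 0x77  0x96  0x81  0xc6 ]

  t0: 90 96 77 81
  t1: 81 77 96 90
  t2: c6 81 96 77
  t3: 77 96 81 c6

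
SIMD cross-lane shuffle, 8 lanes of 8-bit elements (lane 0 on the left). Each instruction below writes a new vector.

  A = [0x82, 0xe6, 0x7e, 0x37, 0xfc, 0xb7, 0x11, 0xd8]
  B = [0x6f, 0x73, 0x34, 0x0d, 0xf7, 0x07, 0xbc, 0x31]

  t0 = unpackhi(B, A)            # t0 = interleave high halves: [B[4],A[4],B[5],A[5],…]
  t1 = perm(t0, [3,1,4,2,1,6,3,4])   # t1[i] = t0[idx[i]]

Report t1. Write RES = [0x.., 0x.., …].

→ t0 |f7|fc|07|b7|bc|11|31|d8|
→ t1 |b7|fc|bc|07|fc|31|b7|bc|

RES = [0xb7, 0xfc, 0xbc, 0x07, 0xfc, 0x31, 0xb7, 0xbc]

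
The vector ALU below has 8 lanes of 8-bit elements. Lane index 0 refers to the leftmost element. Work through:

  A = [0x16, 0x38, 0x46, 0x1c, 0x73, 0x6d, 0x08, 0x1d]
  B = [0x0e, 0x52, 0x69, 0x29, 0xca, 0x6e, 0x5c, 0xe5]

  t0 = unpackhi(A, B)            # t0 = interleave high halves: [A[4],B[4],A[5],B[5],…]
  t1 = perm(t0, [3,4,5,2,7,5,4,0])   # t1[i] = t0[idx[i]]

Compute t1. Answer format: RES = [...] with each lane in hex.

  t0: 73 ca 6d 6e 08 5c 1d e5
  t1: 6e 08 5c 6d e5 5c 08 73

RES = [0x6e, 0x08, 0x5c, 0x6d, 0xe5, 0x5c, 0x08, 0x73]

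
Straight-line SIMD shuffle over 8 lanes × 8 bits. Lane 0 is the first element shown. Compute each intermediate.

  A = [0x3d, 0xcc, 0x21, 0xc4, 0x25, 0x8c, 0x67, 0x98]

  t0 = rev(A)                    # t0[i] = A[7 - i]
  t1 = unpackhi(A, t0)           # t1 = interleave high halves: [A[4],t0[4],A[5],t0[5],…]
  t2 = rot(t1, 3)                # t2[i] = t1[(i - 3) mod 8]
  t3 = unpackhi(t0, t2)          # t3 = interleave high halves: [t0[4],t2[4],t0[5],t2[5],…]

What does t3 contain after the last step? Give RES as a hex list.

→ t0 |98|67|8c|25|c4|21|cc|3d|
→ t1 |25|c4|8c|21|67|cc|98|3d|
→ t2 |cc|98|3d|25|c4|8c|21|67|
→ t3 |c4|c4|21|8c|cc|21|3d|67|

RES = [0xc4, 0xc4, 0x21, 0x8c, 0xcc, 0x21, 0x3d, 0x67]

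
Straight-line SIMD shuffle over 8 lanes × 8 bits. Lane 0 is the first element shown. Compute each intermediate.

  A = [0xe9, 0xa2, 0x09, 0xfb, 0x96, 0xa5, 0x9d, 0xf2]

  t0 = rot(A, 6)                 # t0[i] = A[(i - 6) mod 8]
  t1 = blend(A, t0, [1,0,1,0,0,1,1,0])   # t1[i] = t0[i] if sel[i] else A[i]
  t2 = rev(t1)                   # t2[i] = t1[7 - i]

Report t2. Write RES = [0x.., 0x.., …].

  t0: 09 fb 96 a5 9d f2 e9 a2
  t1: 09 a2 96 fb 96 f2 e9 f2
  t2: f2 e9 f2 96 fb 96 a2 09

RES = [ 0xf2  0xe9  0xf2  0x96  0xfb  0x96  0xa2  0x09 ]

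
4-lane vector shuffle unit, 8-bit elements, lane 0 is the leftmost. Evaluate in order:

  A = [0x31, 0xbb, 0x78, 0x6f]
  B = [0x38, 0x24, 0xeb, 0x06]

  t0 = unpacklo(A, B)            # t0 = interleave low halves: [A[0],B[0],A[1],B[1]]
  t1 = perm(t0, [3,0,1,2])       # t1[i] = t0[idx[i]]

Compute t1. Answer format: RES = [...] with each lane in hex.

RES = [0x24, 0x31, 0x38, 0xbb]

t0 = [0x31, 0x38, 0xbb, 0x24]
t1 = [0x24, 0x31, 0x38, 0xbb]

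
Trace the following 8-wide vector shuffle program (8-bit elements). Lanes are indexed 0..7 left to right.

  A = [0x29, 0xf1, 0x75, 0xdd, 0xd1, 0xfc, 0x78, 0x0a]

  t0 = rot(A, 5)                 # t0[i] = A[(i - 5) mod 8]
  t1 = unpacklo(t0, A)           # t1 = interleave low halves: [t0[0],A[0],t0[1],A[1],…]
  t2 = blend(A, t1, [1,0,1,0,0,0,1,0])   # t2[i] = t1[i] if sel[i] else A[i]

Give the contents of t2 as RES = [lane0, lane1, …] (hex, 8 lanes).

→ t0 |dd|d1|fc|78|0a|29|f1|75|
→ t1 |dd|29|d1|f1|fc|75|78|dd|
→ t2 |dd|f1|d1|dd|d1|fc|78|0a|

RES = [ 0xdd  0xf1  0xd1  0xdd  0xd1  0xfc  0x78  0x0a ]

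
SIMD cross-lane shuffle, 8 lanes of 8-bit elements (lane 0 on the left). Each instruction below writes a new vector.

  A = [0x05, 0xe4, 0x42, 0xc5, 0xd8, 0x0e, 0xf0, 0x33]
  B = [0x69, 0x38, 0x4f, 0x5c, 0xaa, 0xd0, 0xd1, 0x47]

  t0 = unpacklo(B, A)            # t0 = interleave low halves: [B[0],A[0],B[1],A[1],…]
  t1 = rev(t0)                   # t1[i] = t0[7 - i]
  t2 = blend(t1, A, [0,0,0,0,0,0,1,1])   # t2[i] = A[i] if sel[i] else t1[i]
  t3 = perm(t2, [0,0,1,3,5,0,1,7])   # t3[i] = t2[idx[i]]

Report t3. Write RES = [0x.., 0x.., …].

  t0: 69 05 38 e4 4f 42 5c c5
  t1: c5 5c 42 4f e4 38 05 69
  t2: c5 5c 42 4f e4 38 f0 33
  t3: c5 c5 5c 4f 38 c5 5c 33

RES = [ 0xc5  0xc5  0x5c  0x4f  0x38  0xc5  0x5c  0x33 ]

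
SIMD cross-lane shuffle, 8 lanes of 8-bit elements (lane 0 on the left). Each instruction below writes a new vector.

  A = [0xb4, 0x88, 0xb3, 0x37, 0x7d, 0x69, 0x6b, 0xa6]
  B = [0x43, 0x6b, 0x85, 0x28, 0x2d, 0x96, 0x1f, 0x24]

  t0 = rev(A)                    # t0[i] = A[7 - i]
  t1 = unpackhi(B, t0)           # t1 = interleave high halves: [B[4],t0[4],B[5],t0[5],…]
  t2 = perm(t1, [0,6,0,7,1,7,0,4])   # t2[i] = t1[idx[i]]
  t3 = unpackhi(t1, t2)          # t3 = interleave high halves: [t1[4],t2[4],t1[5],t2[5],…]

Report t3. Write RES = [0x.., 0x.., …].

RES = [0x1f, 0x37, 0x88, 0xb4, 0x24, 0x2d, 0xb4, 0x1f]

  t0: a6 6b 69 7d 37 b3 88 b4
  t1: 2d 37 96 b3 1f 88 24 b4
  t2: 2d 24 2d b4 37 b4 2d 1f
  t3: 1f 37 88 b4 24 2d b4 1f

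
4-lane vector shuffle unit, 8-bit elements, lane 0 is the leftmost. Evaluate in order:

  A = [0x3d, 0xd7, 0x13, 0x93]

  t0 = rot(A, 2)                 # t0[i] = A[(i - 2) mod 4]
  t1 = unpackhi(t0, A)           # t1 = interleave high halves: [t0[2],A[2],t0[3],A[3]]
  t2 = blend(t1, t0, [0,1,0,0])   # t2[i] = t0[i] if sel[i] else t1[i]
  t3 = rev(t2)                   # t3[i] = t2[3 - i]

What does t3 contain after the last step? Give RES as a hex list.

  t0: 13 93 3d d7
  t1: 3d 13 d7 93
  t2: 3d 93 d7 93
  t3: 93 d7 93 3d

RES = [0x93, 0xd7, 0x93, 0x3d]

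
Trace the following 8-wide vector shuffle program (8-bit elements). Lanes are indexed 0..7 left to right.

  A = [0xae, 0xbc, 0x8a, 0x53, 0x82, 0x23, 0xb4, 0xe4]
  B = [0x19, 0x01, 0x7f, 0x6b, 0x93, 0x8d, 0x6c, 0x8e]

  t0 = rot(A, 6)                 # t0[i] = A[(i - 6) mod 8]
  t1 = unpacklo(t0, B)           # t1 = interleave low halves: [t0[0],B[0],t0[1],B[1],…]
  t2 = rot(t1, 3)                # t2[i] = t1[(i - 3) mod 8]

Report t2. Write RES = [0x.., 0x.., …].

RES = [ 0x7f  0x23  0x6b  0x8a  0x19  0x53  0x01  0x82 ]

t0 = [0x8a, 0x53, 0x82, 0x23, 0xb4, 0xe4, 0xae, 0xbc]
t1 = [0x8a, 0x19, 0x53, 0x01, 0x82, 0x7f, 0x23, 0x6b]
t2 = [0x7f, 0x23, 0x6b, 0x8a, 0x19, 0x53, 0x01, 0x82]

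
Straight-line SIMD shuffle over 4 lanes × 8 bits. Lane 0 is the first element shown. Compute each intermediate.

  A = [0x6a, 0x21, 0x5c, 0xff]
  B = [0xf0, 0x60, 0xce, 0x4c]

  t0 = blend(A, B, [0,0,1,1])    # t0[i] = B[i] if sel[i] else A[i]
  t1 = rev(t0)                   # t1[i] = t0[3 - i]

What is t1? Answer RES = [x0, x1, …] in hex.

RES = [0x4c, 0xce, 0x21, 0x6a]

  t0: 6a 21 ce 4c
  t1: 4c ce 21 6a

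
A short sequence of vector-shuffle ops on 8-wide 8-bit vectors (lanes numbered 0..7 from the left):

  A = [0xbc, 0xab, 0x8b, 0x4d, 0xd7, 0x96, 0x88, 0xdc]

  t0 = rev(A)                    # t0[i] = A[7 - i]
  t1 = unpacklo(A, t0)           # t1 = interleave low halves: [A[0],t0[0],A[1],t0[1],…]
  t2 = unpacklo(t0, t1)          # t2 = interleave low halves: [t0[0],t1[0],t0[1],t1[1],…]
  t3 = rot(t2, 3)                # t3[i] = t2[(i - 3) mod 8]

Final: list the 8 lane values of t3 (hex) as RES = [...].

t0 = [0xdc, 0x88, 0x96, 0xd7, 0x4d, 0x8b, 0xab, 0xbc]
t1 = [0xbc, 0xdc, 0xab, 0x88, 0x8b, 0x96, 0x4d, 0xd7]
t2 = [0xdc, 0xbc, 0x88, 0xdc, 0x96, 0xab, 0xd7, 0x88]
t3 = [0xab, 0xd7, 0x88, 0xdc, 0xbc, 0x88, 0xdc, 0x96]

RES = [0xab, 0xd7, 0x88, 0xdc, 0xbc, 0x88, 0xdc, 0x96]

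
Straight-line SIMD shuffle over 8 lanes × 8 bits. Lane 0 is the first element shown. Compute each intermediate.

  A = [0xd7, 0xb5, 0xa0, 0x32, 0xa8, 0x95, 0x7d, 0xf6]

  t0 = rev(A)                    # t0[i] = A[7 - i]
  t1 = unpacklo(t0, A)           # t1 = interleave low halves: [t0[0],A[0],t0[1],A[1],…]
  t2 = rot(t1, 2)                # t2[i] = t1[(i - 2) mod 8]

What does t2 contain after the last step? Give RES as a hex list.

t0 = [0xf6, 0x7d, 0x95, 0xa8, 0x32, 0xa0, 0xb5, 0xd7]
t1 = [0xf6, 0xd7, 0x7d, 0xb5, 0x95, 0xa0, 0xa8, 0x32]
t2 = [0xa8, 0x32, 0xf6, 0xd7, 0x7d, 0xb5, 0x95, 0xa0]

RES = [0xa8, 0x32, 0xf6, 0xd7, 0x7d, 0xb5, 0x95, 0xa0]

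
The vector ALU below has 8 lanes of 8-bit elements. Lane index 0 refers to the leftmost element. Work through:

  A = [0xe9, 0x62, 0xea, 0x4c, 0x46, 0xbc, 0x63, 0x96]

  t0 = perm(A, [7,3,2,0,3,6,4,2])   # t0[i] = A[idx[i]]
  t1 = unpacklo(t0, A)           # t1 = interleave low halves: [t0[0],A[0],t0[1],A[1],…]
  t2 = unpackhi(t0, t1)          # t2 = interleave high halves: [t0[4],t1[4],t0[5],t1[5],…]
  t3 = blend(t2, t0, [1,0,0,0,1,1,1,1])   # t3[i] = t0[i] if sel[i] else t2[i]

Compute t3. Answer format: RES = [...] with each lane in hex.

RES = [ 0x96  0xea  0x63  0xea  0x4c  0x63  0x46  0xea ]

→ t0 |96|4c|ea|e9|4c|63|46|ea|
→ t1 |96|e9|4c|62|ea|ea|e9|4c|
→ t2 |4c|ea|63|ea|46|e9|ea|4c|
→ t3 |96|ea|63|ea|4c|63|46|ea|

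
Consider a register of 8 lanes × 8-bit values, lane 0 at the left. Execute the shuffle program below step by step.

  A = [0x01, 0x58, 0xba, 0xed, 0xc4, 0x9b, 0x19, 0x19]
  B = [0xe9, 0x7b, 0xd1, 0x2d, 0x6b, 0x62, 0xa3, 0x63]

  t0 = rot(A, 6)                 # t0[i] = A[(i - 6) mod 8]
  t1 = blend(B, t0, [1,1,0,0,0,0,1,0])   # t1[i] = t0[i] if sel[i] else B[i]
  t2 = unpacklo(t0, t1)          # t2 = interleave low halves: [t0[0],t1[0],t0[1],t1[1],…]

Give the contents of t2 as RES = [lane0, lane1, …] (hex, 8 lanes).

RES = [ 0xba  0xba  0xed  0xed  0xc4  0xd1  0x9b  0x2d ]

→ t0 |ba|ed|c4|9b|19|19|01|58|
→ t1 |ba|ed|d1|2d|6b|62|01|63|
→ t2 |ba|ba|ed|ed|c4|d1|9b|2d|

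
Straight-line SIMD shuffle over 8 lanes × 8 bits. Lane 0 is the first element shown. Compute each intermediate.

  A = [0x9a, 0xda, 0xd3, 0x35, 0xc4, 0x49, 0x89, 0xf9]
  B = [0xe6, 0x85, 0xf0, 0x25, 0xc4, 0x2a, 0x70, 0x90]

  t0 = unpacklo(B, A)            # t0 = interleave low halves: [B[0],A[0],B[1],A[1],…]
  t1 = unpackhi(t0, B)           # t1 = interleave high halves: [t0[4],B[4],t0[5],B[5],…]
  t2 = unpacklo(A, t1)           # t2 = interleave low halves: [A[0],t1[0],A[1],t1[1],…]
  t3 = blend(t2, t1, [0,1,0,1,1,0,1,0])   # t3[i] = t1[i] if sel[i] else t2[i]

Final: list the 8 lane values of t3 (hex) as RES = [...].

RES = [0x9a, 0xc4, 0xda, 0x2a, 0x25, 0xd3, 0x35, 0x2a]

→ t0 |e6|9a|85|da|f0|d3|25|35|
→ t1 |f0|c4|d3|2a|25|70|35|90|
→ t2 |9a|f0|da|c4|d3|d3|35|2a|
→ t3 |9a|c4|da|2a|25|d3|35|2a|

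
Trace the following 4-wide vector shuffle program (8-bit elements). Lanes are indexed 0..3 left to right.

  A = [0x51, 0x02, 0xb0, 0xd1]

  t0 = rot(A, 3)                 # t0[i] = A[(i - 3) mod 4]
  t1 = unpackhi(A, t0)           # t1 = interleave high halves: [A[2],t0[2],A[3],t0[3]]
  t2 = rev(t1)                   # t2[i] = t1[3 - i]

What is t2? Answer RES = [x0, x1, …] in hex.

RES = [0x51, 0xd1, 0xd1, 0xb0]

→ t0 |02|b0|d1|51|
→ t1 |b0|d1|d1|51|
→ t2 |51|d1|d1|b0|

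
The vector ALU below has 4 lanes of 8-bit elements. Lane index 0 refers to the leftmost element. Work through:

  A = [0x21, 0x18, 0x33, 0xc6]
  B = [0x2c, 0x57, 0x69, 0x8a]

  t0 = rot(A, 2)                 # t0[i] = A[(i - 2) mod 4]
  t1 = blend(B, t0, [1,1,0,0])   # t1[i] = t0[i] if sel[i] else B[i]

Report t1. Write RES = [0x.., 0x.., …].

RES = [0x33, 0xc6, 0x69, 0x8a]

→ t0 |33|c6|21|18|
→ t1 |33|c6|69|8a|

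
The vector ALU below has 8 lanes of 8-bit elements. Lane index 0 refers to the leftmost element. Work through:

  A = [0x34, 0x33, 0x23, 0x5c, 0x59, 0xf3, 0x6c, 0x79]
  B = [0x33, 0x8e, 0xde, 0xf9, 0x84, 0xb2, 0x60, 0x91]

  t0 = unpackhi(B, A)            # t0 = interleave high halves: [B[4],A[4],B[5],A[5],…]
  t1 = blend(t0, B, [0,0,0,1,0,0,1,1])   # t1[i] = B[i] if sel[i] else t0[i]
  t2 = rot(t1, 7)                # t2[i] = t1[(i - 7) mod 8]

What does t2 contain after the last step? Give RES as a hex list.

RES = [0x59, 0xb2, 0xf9, 0x60, 0x6c, 0x60, 0x91, 0x84]

→ t0 |84|59|b2|f3|60|6c|91|79|
→ t1 |84|59|b2|f9|60|6c|60|91|
→ t2 |59|b2|f9|60|6c|60|91|84|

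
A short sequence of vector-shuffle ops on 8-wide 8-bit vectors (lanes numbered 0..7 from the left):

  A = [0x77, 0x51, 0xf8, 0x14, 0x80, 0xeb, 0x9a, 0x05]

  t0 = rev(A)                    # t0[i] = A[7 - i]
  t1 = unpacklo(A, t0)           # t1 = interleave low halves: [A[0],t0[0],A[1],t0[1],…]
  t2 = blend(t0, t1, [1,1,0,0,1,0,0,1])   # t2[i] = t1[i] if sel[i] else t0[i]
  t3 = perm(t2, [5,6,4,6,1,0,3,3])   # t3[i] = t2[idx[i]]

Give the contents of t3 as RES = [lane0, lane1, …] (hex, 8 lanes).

  t0: 05 9a eb 80 14 f8 51 77
  t1: 77 05 51 9a f8 eb 14 80
  t2: 77 05 eb 80 f8 f8 51 80
  t3: f8 51 f8 51 05 77 80 80

RES = [0xf8, 0x51, 0xf8, 0x51, 0x05, 0x77, 0x80, 0x80]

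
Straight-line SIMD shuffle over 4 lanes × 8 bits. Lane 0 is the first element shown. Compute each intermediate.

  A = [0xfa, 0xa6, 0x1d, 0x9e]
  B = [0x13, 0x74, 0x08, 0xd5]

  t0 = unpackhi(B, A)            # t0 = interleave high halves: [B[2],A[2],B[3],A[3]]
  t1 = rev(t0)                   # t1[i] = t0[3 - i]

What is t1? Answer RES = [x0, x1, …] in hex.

  t0: 08 1d d5 9e
  t1: 9e d5 1d 08

RES = [ 0x9e  0xd5  0x1d  0x08 ]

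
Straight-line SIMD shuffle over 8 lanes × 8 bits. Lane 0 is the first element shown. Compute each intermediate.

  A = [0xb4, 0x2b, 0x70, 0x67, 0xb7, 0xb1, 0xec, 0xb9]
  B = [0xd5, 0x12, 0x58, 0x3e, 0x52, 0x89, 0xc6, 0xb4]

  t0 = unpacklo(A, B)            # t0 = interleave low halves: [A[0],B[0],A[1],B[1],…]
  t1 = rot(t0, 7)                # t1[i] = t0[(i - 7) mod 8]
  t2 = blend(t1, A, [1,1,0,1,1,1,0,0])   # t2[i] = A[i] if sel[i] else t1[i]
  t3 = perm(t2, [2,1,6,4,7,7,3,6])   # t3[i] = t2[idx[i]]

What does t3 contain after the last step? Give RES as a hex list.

RES = [ 0x12  0x2b  0x3e  0xb7  0xb4  0xb4  0x67  0x3e ]

t0 = [0xb4, 0xd5, 0x2b, 0x12, 0x70, 0x58, 0x67, 0x3e]
t1 = [0xd5, 0x2b, 0x12, 0x70, 0x58, 0x67, 0x3e, 0xb4]
t2 = [0xb4, 0x2b, 0x12, 0x67, 0xb7, 0xb1, 0x3e, 0xb4]
t3 = [0x12, 0x2b, 0x3e, 0xb7, 0xb4, 0xb4, 0x67, 0x3e]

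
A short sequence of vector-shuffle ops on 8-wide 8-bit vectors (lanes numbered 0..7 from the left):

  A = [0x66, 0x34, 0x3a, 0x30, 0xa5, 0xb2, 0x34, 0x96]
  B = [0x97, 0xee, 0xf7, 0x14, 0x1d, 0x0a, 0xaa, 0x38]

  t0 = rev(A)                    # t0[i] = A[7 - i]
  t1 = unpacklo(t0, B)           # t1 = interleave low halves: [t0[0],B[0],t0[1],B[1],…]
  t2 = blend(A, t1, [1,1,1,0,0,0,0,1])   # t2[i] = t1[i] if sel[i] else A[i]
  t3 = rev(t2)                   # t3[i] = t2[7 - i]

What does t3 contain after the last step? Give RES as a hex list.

RES = [0x14, 0x34, 0xb2, 0xa5, 0x30, 0x34, 0x97, 0x96]

  t0: 96 34 b2 a5 30 3a 34 66
  t1: 96 97 34 ee b2 f7 a5 14
  t2: 96 97 34 30 a5 b2 34 14
  t3: 14 34 b2 a5 30 34 97 96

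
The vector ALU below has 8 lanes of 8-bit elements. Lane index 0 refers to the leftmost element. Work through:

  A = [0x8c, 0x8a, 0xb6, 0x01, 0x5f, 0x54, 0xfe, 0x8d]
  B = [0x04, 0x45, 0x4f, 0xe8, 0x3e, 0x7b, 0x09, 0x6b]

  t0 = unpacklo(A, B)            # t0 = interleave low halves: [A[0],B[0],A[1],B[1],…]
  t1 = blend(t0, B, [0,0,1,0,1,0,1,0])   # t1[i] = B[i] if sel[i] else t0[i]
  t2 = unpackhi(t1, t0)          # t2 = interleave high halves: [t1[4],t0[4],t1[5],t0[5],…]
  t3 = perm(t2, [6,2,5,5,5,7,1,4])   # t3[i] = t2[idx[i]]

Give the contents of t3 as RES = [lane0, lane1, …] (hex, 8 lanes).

RES = [0xe8, 0x4f, 0x01, 0x01, 0x01, 0xe8, 0xb6, 0x09]

t0 = [0x8c, 0x04, 0x8a, 0x45, 0xb6, 0x4f, 0x01, 0xe8]
t1 = [0x8c, 0x04, 0x4f, 0x45, 0x3e, 0x4f, 0x09, 0xe8]
t2 = [0x3e, 0xb6, 0x4f, 0x4f, 0x09, 0x01, 0xe8, 0xe8]
t3 = [0xe8, 0x4f, 0x01, 0x01, 0x01, 0xe8, 0xb6, 0x09]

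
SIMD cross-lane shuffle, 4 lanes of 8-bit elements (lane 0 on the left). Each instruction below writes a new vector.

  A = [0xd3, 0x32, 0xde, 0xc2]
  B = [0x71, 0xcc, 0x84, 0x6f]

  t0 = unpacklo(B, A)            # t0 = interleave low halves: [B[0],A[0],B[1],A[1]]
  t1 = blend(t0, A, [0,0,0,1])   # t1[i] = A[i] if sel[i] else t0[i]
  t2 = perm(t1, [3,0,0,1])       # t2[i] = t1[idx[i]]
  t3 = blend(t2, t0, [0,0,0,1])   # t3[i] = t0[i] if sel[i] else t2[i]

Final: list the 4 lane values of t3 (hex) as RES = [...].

RES = [ 0xc2  0x71  0x71  0x32 ]

t0 = [0x71, 0xd3, 0xcc, 0x32]
t1 = [0x71, 0xd3, 0xcc, 0xc2]
t2 = [0xc2, 0x71, 0x71, 0xd3]
t3 = [0xc2, 0x71, 0x71, 0x32]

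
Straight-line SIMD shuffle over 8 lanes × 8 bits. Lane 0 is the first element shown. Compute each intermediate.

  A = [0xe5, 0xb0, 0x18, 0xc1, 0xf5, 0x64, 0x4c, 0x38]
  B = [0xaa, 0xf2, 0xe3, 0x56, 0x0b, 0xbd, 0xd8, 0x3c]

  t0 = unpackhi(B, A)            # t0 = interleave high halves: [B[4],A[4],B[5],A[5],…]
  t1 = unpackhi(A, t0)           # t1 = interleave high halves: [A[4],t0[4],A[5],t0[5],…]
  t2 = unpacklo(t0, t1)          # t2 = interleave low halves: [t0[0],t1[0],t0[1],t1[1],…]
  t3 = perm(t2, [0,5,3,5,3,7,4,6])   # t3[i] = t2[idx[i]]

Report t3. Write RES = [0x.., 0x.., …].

RES = [ 0x0b  0x64  0xd8  0x64  0xd8  0x4c  0xbd  0x64 ]

→ t0 |0b|f5|bd|64|d8|4c|3c|38|
→ t1 |f5|d8|64|4c|4c|3c|38|38|
→ t2 |0b|f5|f5|d8|bd|64|64|4c|
→ t3 |0b|64|d8|64|d8|4c|bd|64|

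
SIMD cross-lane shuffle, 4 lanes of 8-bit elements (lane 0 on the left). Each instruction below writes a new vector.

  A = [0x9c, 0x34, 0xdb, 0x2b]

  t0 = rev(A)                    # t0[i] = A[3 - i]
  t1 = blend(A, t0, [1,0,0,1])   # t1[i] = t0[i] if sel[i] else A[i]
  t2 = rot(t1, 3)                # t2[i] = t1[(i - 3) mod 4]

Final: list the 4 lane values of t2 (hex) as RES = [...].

t0 = [0x2b, 0xdb, 0x34, 0x9c]
t1 = [0x2b, 0x34, 0xdb, 0x9c]
t2 = [0x34, 0xdb, 0x9c, 0x2b]

RES = [0x34, 0xdb, 0x9c, 0x2b]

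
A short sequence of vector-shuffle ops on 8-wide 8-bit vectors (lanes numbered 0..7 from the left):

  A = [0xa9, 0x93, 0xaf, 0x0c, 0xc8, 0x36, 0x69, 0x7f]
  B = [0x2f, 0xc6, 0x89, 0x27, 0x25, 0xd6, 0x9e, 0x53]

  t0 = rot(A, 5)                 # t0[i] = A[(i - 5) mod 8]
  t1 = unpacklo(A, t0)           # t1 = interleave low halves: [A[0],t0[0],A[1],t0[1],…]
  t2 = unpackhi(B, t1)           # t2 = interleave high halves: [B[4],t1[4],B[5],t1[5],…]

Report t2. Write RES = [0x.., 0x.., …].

RES = [0x25, 0xaf, 0xd6, 0x36, 0x9e, 0x0c, 0x53, 0x69]

t0 = [0x0c, 0xc8, 0x36, 0x69, 0x7f, 0xa9, 0x93, 0xaf]
t1 = [0xa9, 0x0c, 0x93, 0xc8, 0xaf, 0x36, 0x0c, 0x69]
t2 = [0x25, 0xaf, 0xd6, 0x36, 0x9e, 0x0c, 0x53, 0x69]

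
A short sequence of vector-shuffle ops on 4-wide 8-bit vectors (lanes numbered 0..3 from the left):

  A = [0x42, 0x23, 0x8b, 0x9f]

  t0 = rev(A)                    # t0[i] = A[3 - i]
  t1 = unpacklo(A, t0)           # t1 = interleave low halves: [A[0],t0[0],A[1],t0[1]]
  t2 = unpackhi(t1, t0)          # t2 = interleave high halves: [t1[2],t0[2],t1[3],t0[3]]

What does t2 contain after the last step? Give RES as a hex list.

t0 = [0x9f, 0x8b, 0x23, 0x42]
t1 = [0x42, 0x9f, 0x23, 0x8b]
t2 = [0x23, 0x23, 0x8b, 0x42]

RES = [0x23, 0x23, 0x8b, 0x42]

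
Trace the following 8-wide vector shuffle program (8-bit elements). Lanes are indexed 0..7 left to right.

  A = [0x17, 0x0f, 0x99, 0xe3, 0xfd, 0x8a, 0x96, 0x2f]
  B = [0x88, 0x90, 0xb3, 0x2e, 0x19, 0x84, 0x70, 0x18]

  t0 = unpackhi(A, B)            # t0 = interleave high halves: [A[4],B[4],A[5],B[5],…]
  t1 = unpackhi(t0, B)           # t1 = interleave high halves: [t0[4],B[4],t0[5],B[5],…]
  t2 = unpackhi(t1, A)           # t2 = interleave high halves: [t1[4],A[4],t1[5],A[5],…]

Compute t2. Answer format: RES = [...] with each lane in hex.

  t0: fd 19 8a 84 96 70 2f 18
  t1: 96 19 70 84 2f 70 18 18
  t2: 2f fd 70 8a 18 96 18 2f

RES = [0x2f, 0xfd, 0x70, 0x8a, 0x18, 0x96, 0x18, 0x2f]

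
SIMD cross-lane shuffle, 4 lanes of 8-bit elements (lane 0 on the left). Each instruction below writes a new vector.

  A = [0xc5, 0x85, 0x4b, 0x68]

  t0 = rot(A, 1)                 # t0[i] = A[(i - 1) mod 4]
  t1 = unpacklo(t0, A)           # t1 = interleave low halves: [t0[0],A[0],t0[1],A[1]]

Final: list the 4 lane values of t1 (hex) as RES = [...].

RES = [ 0x68  0xc5  0xc5  0x85 ]

→ t0 |68|c5|85|4b|
→ t1 |68|c5|c5|85|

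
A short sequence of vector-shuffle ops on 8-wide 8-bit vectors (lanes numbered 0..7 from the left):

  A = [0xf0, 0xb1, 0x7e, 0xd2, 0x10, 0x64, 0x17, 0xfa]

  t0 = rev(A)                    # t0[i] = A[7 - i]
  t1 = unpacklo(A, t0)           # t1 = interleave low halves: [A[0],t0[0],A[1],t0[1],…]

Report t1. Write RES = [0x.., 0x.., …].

RES = [ 0xf0  0xfa  0xb1  0x17  0x7e  0x64  0xd2  0x10 ]

t0 = [0xfa, 0x17, 0x64, 0x10, 0xd2, 0x7e, 0xb1, 0xf0]
t1 = [0xf0, 0xfa, 0xb1, 0x17, 0x7e, 0x64, 0xd2, 0x10]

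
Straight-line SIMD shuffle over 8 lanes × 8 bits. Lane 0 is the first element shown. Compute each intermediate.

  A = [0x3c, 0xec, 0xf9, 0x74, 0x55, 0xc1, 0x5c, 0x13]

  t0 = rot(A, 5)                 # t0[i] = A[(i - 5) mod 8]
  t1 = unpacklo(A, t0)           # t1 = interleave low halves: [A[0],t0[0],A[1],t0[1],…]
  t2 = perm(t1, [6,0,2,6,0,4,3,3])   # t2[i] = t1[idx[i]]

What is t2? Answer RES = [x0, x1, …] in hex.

  t0: 74 55 c1 5c 13 3c ec f9
  t1: 3c 74 ec 55 f9 c1 74 5c
  t2: 74 3c ec 74 3c f9 55 55

RES = [ 0x74  0x3c  0xec  0x74  0x3c  0xf9  0x55  0x55 ]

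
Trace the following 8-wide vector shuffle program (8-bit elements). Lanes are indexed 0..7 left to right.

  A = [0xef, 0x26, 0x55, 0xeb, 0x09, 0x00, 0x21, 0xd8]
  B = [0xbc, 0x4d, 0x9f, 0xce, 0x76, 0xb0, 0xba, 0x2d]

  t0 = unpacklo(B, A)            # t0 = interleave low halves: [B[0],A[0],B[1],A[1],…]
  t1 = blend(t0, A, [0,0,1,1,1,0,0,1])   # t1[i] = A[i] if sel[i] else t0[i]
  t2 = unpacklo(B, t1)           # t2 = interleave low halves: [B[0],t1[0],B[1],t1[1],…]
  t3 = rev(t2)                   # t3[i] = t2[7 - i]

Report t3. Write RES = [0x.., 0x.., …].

t0 = [0xbc, 0xef, 0x4d, 0x26, 0x9f, 0x55, 0xce, 0xeb]
t1 = [0xbc, 0xef, 0x55, 0xeb, 0x09, 0x55, 0xce, 0xd8]
t2 = [0xbc, 0xbc, 0x4d, 0xef, 0x9f, 0x55, 0xce, 0xeb]
t3 = [0xeb, 0xce, 0x55, 0x9f, 0xef, 0x4d, 0xbc, 0xbc]

RES = [0xeb, 0xce, 0x55, 0x9f, 0xef, 0x4d, 0xbc, 0xbc]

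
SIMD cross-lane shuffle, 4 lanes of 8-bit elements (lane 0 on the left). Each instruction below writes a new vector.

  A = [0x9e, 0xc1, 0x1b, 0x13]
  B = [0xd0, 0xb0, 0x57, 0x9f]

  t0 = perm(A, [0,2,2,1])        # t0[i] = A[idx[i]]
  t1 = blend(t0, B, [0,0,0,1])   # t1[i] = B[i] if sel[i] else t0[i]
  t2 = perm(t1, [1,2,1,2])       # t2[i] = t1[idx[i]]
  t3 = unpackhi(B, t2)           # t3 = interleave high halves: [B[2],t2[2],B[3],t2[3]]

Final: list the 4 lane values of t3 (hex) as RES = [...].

→ t0 |9e|1b|1b|c1|
→ t1 |9e|1b|1b|9f|
→ t2 |1b|1b|1b|1b|
→ t3 |57|1b|9f|1b|

RES = [0x57, 0x1b, 0x9f, 0x1b]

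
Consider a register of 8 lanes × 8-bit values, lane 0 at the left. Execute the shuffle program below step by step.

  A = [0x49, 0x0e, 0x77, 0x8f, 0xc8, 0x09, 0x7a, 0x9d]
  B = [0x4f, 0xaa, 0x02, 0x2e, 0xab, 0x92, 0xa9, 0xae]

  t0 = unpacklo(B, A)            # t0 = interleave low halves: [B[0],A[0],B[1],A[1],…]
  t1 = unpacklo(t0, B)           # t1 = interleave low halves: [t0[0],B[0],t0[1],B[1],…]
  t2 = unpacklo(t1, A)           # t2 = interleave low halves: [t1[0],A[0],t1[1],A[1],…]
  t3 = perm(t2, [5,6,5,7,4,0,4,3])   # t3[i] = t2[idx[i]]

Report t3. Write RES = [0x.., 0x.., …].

RES = [ 0x77  0xaa  0x77  0x8f  0x49  0x4f  0x49  0x0e ]

  t0: 4f 49 aa 0e 02 77 2e 8f
  t1: 4f 4f 49 aa aa 02 0e 2e
  t2: 4f 49 4f 0e 49 77 aa 8f
  t3: 77 aa 77 8f 49 4f 49 0e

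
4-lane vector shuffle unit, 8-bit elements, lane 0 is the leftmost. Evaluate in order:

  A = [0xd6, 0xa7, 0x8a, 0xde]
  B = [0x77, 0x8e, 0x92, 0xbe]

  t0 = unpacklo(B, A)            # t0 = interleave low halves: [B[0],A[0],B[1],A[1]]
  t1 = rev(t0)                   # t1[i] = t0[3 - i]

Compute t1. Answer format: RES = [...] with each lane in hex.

→ t0 |77|d6|8e|a7|
→ t1 |a7|8e|d6|77|

RES = [0xa7, 0x8e, 0xd6, 0x77]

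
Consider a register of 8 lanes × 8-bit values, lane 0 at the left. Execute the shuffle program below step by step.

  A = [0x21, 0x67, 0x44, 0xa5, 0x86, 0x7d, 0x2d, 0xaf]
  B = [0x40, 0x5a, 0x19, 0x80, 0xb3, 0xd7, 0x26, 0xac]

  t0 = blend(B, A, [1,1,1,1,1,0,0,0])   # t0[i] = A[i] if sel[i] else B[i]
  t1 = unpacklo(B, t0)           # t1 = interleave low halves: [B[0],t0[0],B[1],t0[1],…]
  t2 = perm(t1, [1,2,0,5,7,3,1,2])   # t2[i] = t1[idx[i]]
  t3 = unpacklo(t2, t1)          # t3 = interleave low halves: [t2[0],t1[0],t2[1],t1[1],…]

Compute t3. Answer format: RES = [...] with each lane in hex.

RES = [ 0x21  0x40  0x5a  0x21  0x40  0x5a  0x44  0x67 ]

→ t0 |21|67|44|a5|86|d7|26|ac|
→ t1 |40|21|5a|67|19|44|80|a5|
→ t2 |21|5a|40|44|a5|67|21|5a|
→ t3 |21|40|5a|21|40|5a|44|67|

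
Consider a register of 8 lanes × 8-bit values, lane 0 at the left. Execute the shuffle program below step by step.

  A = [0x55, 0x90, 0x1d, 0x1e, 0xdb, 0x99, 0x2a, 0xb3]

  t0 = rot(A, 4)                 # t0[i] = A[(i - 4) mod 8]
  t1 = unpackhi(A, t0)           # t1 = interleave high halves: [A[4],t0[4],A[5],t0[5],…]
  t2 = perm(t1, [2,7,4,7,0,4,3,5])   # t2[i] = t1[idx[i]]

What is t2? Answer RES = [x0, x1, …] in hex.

t0 = [0xdb, 0x99, 0x2a, 0xb3, 0x55, 0x90, 0x1d, 0x1e]
t1 = [0xdb, 0x55, 0x99, 0x90, 0x2a, 0x1d, 0xb3, 0x1e]
t2 = [0x99, 0x1e, 0x2a, 0x1e, 0xdb, 0x2a, 0x90, 0x1d]

RES = [0x99, 0x1e, 0x2a, 0x1e, 0xdb, 0x2a, 0x90, 0x1d]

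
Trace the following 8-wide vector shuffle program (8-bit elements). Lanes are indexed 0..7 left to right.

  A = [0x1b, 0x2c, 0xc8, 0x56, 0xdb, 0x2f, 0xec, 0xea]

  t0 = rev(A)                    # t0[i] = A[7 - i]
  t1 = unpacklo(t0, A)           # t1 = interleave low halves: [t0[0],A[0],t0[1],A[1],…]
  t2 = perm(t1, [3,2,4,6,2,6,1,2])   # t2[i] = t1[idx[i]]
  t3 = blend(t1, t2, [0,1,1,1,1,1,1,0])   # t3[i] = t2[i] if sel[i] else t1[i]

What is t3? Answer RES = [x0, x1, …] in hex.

t0 = [0xea, 0xec, 0x2f, 0xdb, 0x56, 0xc8, 0x2c, 0x1b]
t1 = [0xea, 0x1b, 0xec, 0x2c, 0x2f, 0xc8, 0xdb, 0x56]
t2 = [0x2c, 0xec, 0x2f, 0xdb, 0xec, 0xdb, 0x1b, 0xec]
t3 = [0xea, 0xec, 0x2f, 0xdb, 0xec, 0xdb, 0x1b, 0x56]

RES = [0xea, 0xec, 0x2f, 0xdb, 0xec, 0xdb, 0x1b, 0x56]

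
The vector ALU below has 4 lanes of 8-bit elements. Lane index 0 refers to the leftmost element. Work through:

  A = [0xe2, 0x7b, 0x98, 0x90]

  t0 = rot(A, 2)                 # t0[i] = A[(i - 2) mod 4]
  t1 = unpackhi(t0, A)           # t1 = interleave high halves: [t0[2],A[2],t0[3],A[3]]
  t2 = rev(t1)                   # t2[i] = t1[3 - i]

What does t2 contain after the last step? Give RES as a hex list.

RES = [ 0x90  0x7b  0x98  0xe2 ]

  t0: 98 90 e2 7b
  t1: e2 98 7b 90
  t2: 90 7b 98 e2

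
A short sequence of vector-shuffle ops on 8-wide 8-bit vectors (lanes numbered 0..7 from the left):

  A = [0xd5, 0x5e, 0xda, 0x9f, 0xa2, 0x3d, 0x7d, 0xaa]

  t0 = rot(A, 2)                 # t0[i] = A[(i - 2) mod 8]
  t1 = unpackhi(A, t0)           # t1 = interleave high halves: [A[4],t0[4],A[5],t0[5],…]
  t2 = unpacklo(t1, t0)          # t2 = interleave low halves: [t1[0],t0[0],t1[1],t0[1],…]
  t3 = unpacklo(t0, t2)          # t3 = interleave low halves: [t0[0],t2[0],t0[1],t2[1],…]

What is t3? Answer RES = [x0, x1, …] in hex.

t0 = [0x7d, 0xaa, 0xd5, 0x5e, 0xda, 0x9f, 0xa2, 0x3d]
t1 = [0xa2, 0xda, 0x3d, 0x9f, 0x7d, 0xa2, 0xaa, 0x3d]
t2 = [0xa2, 0x7d, 0xda, 0xaa, 0x3d, 0xd5, 0x9f, 0x5e]
t3 = [0x7d, 0xa2, 0xaa, 0x7d, 0xd5, 0xda, 0x5e, 0xaa]

RES = [0x7d, 0xa2, 0xaa, 0x7d, 0xd5, 0xda, 0x5e, 0xaa]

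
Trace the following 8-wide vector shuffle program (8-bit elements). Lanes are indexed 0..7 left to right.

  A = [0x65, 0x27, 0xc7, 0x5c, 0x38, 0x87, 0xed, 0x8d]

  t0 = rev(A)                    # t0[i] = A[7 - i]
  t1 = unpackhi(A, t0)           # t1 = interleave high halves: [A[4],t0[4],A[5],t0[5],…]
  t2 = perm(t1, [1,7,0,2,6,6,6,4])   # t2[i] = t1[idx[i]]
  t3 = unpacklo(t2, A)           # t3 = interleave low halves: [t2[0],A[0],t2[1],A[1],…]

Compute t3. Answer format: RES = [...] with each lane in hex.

RES = [0x5c, 0x65, 0x65, 0x27, 0x38, 0xc7, 0x87, 0x5c]

  t0: 8d ed 87 38 5c c7 27 65
  t1: 38 5c 87 c7 ed 27 8d 65
  t2: 5c 65 38 87 8d 8d 8d ed
  t3: 5c 65 65 27 38 c7 87 5c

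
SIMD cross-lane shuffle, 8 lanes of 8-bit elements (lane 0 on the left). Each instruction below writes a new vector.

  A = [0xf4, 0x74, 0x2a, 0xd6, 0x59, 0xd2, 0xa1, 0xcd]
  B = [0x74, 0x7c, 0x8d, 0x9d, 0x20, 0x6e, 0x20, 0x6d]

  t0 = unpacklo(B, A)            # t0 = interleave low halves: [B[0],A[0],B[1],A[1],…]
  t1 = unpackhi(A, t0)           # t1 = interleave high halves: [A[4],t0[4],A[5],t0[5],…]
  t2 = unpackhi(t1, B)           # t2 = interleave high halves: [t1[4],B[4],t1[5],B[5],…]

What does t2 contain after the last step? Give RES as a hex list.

  t0: 74 f4 7c 74 8d 2a 9d d6
  t1: 59 8d d2 2a a1 9d cd d6
  t2: a1 20 9d 6e cd 20 d6 6d

RES = [0xa1, 0x20, 0x9d, 0x6e, 0xcd, 0x20, 0xd6, 0x6d]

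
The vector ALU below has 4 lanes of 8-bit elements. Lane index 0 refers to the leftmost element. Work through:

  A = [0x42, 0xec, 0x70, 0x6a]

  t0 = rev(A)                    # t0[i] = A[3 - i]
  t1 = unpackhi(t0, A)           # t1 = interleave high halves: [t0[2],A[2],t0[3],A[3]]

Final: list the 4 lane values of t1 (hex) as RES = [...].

RES = [ 0xec  0x70  0x42  0x6a ]

t0 = [0x6a, 0x70, 0xec, 0x42]
t1 = [0xec, 0x70, 0x42, 0x6a]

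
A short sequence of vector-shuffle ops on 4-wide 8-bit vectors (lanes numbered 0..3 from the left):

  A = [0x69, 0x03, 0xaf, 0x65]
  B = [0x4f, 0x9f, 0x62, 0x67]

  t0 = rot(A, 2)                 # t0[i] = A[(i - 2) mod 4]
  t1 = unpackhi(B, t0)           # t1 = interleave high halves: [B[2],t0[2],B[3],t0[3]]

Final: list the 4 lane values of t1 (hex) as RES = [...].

t0 = [0xaf, 0x65, 0x69, 0x03]
t1 = [0x62, 0x69, 0x67, 0x03]

RES = [ 0x62  0x69  0x67  0x03 ]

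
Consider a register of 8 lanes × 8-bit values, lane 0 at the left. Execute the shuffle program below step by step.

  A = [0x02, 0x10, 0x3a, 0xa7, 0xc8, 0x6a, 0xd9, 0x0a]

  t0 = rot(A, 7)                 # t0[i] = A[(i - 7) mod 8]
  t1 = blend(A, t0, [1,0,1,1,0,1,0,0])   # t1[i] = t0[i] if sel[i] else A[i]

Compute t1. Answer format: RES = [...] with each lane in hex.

  t0: 10 3a a7 c8 6a d9 0a 02
  t1: 10 10 a7 c8 c8 d9 d9 0a

RES = [0x10, 0x10, 0xa7, 0xc8, 0xc8, 0xd9, 0xd9, 0x0a]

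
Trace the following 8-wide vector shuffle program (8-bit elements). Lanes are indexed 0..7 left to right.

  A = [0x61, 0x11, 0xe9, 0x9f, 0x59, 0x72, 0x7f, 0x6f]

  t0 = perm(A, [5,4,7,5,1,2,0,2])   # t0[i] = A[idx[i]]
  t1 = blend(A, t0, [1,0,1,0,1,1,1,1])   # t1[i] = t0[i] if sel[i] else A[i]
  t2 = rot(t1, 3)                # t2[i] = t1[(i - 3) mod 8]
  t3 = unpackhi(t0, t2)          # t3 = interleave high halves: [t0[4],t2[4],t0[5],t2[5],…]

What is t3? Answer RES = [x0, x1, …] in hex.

RES = [0x11, 0x11, 0xe9, 0x6f, 0x61, 0x9f, 0xe9, 0x11]

  t0: 72 59 6f 72 11 e9 61 e9
  t1: 72 11 6f 9f 11 e9 61 e9
  t2: e9 61 e9 72 11 6f 9f 11
  t3: 11 11 e9 6f 61 9f e9 11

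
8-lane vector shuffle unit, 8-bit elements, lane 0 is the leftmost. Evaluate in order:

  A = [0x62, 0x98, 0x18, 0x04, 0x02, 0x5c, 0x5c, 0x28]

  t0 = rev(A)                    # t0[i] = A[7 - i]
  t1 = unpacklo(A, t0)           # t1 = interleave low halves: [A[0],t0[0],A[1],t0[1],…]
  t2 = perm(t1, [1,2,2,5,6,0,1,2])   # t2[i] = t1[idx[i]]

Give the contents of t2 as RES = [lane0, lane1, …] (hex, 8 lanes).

RES = [0x28, 0x98, 0x98, 0x5c, 0x04, 0x62, 0x28, 0x98]

t0 = [0x28, 0x5c, 0x5c, 0x02, 0x04, 0x18, 0x98, 0x62]
t1 = [0x62, 0x28, 0x98, 0x5c, 0x18, 0x5c, 0x04, 0x02]
t2 = [0x28, 0x98, 0x98, 0x5c, 0x04, 0x62, 0x28, 0x98]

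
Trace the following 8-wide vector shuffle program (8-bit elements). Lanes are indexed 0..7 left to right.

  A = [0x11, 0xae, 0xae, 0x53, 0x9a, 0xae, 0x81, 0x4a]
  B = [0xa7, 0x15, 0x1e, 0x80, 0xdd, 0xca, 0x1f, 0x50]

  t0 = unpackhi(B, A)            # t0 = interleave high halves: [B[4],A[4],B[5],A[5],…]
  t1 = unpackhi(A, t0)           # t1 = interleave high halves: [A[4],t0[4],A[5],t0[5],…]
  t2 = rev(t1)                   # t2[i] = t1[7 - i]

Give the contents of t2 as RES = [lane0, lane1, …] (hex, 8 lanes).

t0 = [0xdd, 0x9a, 0xca, 0xae, 0x1f, 0x81, 0x50, 0x4a]
t1 = [0x9a, 0x1f, 0xae, 0x81, 0x81, 0x50, 0x4a, 0x4a]
t2 = [0x4a, 0x4a, 0x50, 0x81, 0x81, 0xae, 0x1f, 0x9a]

RES = [ 0x4a  0x4a  0x50  0x81  0x81  0xae  0x1f  0x9a ]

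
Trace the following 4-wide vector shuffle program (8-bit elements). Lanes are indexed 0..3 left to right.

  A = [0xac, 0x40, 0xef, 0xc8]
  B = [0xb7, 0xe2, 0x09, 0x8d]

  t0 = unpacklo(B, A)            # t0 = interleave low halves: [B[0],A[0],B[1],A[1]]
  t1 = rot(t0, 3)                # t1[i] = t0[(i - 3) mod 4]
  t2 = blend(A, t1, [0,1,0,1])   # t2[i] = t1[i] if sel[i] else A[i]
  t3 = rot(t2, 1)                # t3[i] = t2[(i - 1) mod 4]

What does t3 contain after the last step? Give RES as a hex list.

t0 = [0xb7, 0xac, 0xe2, 0x40]
t1 = [0xac, 0xe2, 0x40, 0xb7]
t2 = [0xac, 0xe2, 0xef, 0xb7]
t3 = [0xb7, 0xac, 0xe2, 0xef]

RES = [ 0xb7  0xac  0xe2  0xef ]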